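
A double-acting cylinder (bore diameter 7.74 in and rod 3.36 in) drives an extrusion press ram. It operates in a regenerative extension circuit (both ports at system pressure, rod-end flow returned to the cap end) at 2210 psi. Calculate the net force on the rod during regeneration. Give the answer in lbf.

F ≈ 19600 lbf

With equal pressure on both faces, forces on the annular region cancel; the net push is pressure × rod cross-section.
Rod cross-section A_rod = π/4 × (3.36 in)² = 8.867 in^2
F = P × A_rod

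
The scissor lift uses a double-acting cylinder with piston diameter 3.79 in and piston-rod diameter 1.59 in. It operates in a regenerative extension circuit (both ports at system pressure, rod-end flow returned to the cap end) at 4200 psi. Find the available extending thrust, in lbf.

F ≈ 8340 lbf

With equal pressure on both faces, forces on the annular region cancel; the net push is pressure × rod cross-section.
Rod cross-section A_rod = π/4 × (1.59 in)² = 1.986 in^2
F = P × A_rod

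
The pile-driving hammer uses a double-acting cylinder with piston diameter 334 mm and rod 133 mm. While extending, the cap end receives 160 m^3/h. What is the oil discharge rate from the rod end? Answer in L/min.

Q_out ≈ 2240 L/min

Cap-side area A_cap = π/4 × (334 mm)² = 87620 mm^2
Rod-side annular area A_ann = π/4 × (334² − 133²) = 73720 mm^2
Piston speed v = Q_in/A_cap; rod-end outflow Q_out = v × A_ann = Q_in × A_ann/A_cap.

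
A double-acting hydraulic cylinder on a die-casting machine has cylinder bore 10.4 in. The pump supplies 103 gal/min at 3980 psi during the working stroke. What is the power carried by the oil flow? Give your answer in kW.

Hydraulic power = P × Q

W ≈ 178 kW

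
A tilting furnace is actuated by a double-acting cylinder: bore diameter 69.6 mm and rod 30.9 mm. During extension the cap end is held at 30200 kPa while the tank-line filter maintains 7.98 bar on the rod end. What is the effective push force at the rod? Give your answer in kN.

Cap-side area A_cap = π/4 × (69.6 mm)² = 3805 mm^2
Rod-side annular area A_ann = π/4 × (69.6² − 30.9²) = 3055 mm^2
Net thrust = P_cap·A_cap − P_rod·A_ann = 114.9 kN − 2.438 kN

F ≈ 112 kN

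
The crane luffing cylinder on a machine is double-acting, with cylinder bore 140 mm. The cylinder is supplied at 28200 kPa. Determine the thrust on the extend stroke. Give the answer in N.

F ≈ 4.34e5 N

Cap-side area A_cap = π/4 × (140 mm)² = 15390 mm^2
F = P × A_cap = 28200 kPa × A_cap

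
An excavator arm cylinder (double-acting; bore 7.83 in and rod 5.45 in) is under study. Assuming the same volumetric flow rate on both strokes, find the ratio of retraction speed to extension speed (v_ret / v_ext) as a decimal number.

Cap-side area A_cap = π/4 × (7.83 in)² = 48.15 in^2
Rod-side annular area A_ann = π/4 × (7.83² − 5.45²) = 24.82 in^2
For equal Q, v ∝ 1/A, so v_ret/v_ext = A_cap/A_ann.

v_ret/v_ext ≈ 1.94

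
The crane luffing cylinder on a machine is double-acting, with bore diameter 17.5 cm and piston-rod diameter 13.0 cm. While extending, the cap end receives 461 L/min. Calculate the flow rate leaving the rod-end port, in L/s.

Q_out ≈ 3.44 L/s

Cap-side area A_cap = π/4 × (17.5 cm)² = 240.5 cm^2
Rod-side annular area A_ann = π/4 × (17.5² − 13.0²) = 107.8 cm^2
Piston speed v = Q_in/A_cap; rod-end outflow Q_out = v × A_ann = Q_in × A_ann/A_cap.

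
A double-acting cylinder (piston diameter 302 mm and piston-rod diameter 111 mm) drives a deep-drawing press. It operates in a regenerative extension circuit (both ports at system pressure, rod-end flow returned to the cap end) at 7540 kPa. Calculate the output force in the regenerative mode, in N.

F ≈ 73000 N

With equal pressure on both faces, forces on the annular region cancel; the net push is pressure × rod cross-section.
Rod cross-section A_rod = π/4 × (111 mm)² = 9677 mm^2
F = P × A_rod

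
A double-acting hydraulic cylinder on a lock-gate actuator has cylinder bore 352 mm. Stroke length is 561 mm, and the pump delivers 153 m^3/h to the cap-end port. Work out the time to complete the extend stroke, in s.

t ≈ 1.28 s

Cap-side area A_cap = π/4 × (352 mm)² = 97310 mm^2
Swept volume V = A × L; t = V / Q = A·L / Q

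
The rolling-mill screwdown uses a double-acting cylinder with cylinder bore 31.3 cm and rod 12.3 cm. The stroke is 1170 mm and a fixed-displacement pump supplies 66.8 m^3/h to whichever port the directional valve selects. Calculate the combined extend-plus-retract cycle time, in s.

Cap-side area A_cap = π/4 × (31.3 cm)² = 769.4 cm^2
Rod-side annular area A_ann = π/4 × (31.3² − 12.3²) = 650.6 cm^2
t_ext = A_cap·L/Q = 4.852 s
t_ret = A_ann·L/Q = 4.102 s
t_cycle = t_ext + t_ret

t ≈ 8.95 s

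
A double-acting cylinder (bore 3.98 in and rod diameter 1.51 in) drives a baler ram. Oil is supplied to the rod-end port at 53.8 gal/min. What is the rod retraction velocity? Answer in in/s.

v ≈ 19.4 in/s

Rod-side annular area A_ann = π/4 × (3.98² − 1.51²) = 10.65 in^2
Flow into the rod-end port fills the annular volume.
v = Q / A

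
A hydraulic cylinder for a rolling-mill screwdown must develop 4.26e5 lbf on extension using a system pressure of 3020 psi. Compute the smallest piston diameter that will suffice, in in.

Extension force acts on the full piston face: F = P × (π/4)D².
D = √(4F / (πP)) = √(4 × 4.26e5 lbf / (π × 3020 psi))

D ≈ 13.4 in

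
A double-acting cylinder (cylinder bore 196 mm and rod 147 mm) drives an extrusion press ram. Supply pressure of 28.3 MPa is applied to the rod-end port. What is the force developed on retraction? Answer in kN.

F ≈ 374 kN

Rod-side annular area A_ann = π/4 × (196² − 147²) = 13200 mm^2
On retraction the pressure acts on the annular area (bore minus rod).
F = P × A_ann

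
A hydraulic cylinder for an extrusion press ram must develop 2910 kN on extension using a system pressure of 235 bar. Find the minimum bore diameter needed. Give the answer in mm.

D ≈ 397 mm

Extension force acts on the full piston face: F = P × (π/4)D².
D = √(4F / (πP)) = √(4 × 2910 kN / (π × 235 bar))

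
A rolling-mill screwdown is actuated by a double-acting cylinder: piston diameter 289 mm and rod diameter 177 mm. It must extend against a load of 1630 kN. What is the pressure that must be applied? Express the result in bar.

P ≈ 248 bar

Cap-side area A_cap = π/4 × (289 mm)² = 65600 mm^2
P = F / A = 1630 kN / A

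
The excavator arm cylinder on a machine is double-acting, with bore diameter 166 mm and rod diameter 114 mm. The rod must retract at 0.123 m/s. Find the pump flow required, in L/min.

Rod-side annular area A_ann = π/4 × (166² − 114²) = 11440 mm^2
Q = A × v

Q ≈ 84.4 L/min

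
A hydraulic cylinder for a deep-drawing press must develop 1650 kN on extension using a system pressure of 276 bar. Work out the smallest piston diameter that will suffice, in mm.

D ≈ 276 mm

Extension force acts on the full piston face: F = P × (π/4)D².
D = √(4F / (πP)) = √(4 × 1650 kN / (π × 276 bar))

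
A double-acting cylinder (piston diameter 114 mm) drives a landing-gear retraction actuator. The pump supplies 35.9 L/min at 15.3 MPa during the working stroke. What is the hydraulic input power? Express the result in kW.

Hydraulic power = P × Q

W ≈ 9.15 kW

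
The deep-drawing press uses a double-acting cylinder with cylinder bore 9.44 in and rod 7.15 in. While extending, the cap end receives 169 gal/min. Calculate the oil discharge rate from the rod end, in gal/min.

Cap-side area A_cap = π/4 × (9.44 in)² = 69.99 in^2
Rod-side annular area A_ann = π/4 × (9.44² − 7.15²) = 29.84 in^2
Piston speed v = Q_in/A_cap; rod-end outflow Q_out = v × A_ann = Q_in × A_ann/A_cap.

Q_out ≈ 72.0 gal/min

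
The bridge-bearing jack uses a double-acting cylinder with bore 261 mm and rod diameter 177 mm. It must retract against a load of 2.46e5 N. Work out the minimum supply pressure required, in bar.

P ≈ 85.1 bar

Rod-side annular area A_ann = π/4 × (261² − 177²) = 28900 mm^2
Retraction: pressure acts on the annular area.
P = F / A = 2.46e5 N / A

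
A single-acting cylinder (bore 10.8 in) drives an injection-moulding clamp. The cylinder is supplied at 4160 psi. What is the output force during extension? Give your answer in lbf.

F ≈ 3.81e5 lbf

Cap-side area A_cap = π/4 × (10.8 in)² = 91.61 in^2
F = P × A_cap = 4160 psi × A_cap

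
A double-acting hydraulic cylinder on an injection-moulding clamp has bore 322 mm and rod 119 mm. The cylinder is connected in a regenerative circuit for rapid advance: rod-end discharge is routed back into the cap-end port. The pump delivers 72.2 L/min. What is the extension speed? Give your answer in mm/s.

v ≈ 108 mm/s

In regeneration the rod-end outflow joins the pump flow into the cap end, so the net volume the pump must supply per unit advance equals the rod cross-section area.
Rod cross-section A_rod = π/4 × (119 mm)² = 11120 mm^2
v = Q_pump / A_rod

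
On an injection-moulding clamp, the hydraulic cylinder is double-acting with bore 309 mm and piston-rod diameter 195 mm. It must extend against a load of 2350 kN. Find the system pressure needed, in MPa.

P ≈ 31.3 MPa

Cap-side area A_cap = π/4 × (309 mm)² = 74990 mm^2
P = F / A = 2350 kN / A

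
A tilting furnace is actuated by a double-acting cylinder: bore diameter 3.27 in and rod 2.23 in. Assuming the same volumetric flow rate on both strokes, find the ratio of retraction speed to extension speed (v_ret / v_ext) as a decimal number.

Cap-side area A_cap = π/4 × (3.27 in)² = 8.398 in^2
Rod-side annular area A_ann = π/4 × (3.27² − 2.23²) = 4.492 in^2
For equal Q, v ∝ 1/A, so v_ret/v_ext = A_cap/A_ann.

v_ret/v_ext ≈ 1.87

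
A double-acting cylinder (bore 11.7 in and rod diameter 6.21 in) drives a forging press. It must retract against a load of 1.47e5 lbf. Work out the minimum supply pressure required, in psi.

Rod-side annular area A_ann = π/4 × (11.7² − 6.21²) = 77.22 in^2
Retraction: pressure acts on the annular area.
P = F / A = 1.47e5 lbf / A

P ≈ 1900 psi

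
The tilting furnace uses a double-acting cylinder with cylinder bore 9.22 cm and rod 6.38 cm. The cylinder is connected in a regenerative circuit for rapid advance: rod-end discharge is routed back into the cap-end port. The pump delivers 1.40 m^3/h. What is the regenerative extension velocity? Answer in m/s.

v ≈ 0.122 m/s

In regeneration the rod-end outflow joins the pump flow into the cap end, so the net volume the pump must supply per unit advance equals the rod cross-section area.
Rod cross-section A_rod = π/4 × (6.38 cm)² = 31.97 cm^2
v = Q_pump / A_rod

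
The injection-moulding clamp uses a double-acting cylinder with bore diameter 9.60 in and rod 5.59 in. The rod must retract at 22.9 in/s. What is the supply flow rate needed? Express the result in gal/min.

Q ≈ 285 gal/min

Rod-side annular area A_ann = π/4 × (9.60² − 5.59²) = 47.84 in^2
Q = A × v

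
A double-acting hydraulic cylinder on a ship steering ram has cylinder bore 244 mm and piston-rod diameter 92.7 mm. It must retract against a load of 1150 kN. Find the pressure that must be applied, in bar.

P ≈ 287 bar

Rod-side annular area A_ann = π/4 × (244² − 92.7²) = 40010 mm^2
Retraction: pressure acts on the annular area.
P = F / A = 1150 kN / A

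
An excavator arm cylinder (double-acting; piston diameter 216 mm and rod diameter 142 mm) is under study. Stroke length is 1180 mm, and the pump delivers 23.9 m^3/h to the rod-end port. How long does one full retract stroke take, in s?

Rod-side annular area A_ann = π/4 × (216² − 142²) = 20810 mm^2
Swept volume V = A × L; t = V / Q = A·L / Q

t ≈ 3.70 s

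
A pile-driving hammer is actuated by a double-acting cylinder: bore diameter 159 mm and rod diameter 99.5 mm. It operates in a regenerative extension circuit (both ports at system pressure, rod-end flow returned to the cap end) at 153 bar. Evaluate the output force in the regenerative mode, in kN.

F ≈ 119 kN

With equal pressure on both faces, forces on the annular region cancel; the net push is pressure × rod cross-section.
Rod cross-section A_rod = π/4 × (99.5 mm)² = 7776 mm^2
F = P × A_rod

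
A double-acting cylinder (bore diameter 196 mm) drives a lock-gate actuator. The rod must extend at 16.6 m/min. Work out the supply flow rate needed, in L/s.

Cap-side area A_cap = π/4 × (196 mm)² = 30170 mm^2
Q = A × v

Q ≈ 8.35 L/s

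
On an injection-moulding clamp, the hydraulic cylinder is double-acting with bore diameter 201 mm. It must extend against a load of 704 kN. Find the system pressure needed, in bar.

Cap-side area A_cap = π/4 × (201 mm)² = 31730 mm^2
P = F / A = 704 kN / A

P ≈ 222 bar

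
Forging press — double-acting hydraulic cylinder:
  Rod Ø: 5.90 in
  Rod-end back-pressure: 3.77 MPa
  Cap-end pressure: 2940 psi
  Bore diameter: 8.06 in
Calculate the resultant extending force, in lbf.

Cap-side area A_cap = π/4 × (8.06 in)² = 51.02 in^2
Rod-side annular area A_ann = π/4 × (8.06² − 5.90²) = 23.68 in^2
Net thrust = P_cap·A_cap − P_rod·A_ann = 1.500e5 lbf − 12950 lbf

F ≈ 1.37e5 lbf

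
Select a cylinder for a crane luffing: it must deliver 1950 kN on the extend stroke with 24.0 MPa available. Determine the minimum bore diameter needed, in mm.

Extension force acts on the full piston face: F = P × (π/4)D².
D = √(4F / (πP)) = √(4 × 1950 kN / (π × 24.0 MPa))

D ≈ 322 mm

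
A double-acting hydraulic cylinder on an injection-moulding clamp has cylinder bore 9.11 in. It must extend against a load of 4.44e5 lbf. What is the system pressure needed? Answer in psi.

Cap-side area A_cap = π/4 × (9.11 in)² = 65.18 in^2
P = F / A = 4.44e5 lbf / A

P ≈ 6810 psi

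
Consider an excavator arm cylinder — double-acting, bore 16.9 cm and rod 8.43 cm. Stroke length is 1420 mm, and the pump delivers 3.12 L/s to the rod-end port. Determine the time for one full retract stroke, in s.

Rod-side annular area A_ann = π/4 × (16.9² − 8.43²) = 168.5 cm^2
Swept volume V = A × L; t = V / Q = A·L / Q

t ≈ 7.67 s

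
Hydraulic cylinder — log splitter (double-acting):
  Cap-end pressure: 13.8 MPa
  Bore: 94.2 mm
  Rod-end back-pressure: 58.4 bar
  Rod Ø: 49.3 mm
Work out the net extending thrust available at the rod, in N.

F ≈ 66600 N

Cap-side area A_cap = π/4 × (94.2 mm)² = 6969 mm^2
Rod-side annular area A_ann = π/4 × (94.2² − 49.3²) = 5060 mm^2
Net thrust = P_cap·A_cap − P_rod·A_ann = 96180 N − 29550 N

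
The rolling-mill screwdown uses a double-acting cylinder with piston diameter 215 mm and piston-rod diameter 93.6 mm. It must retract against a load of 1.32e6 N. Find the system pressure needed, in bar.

Rod-side annular area A_ann = π/4 × (215² − 93.6²) = 29420 mm^2
Retraction: pressure acts on the annular area.
P = F / A = 1.32e6 N / A

P ≈ 449 bar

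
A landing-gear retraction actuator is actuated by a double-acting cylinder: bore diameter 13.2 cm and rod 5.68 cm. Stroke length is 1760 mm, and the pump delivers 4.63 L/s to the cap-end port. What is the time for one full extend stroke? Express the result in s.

Cap-side area A_cap = π/4 × (13.2 cm)² = 136.8 cm^2
Swept volume V = A × L; t = V / Q = A·L / Q

t ≈ 5.20 s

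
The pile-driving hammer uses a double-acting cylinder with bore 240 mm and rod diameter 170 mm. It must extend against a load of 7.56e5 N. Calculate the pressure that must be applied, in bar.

P ≈ 167 bar

Cap-side area A_cap = π/4 × (240 mm)² = 45240 mm^2
P = F / A = 7.56e5 N / A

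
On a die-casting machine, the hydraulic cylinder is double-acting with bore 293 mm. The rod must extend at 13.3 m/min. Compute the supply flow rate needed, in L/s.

Cap-side area A_cap = π/4 × (293 mm)² = 67430 mm^2
Q = A × v

Q ≈ 14.9 L/s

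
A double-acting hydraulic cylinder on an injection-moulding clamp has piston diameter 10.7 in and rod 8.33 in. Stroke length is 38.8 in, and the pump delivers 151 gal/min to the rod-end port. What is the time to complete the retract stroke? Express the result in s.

Rod-side annular area A_ann = π/4 × (10.7² − 8.33²) = 35.42 in^2
Swept volume V = A × L; t = V / Q = A·L / Q

t ≈ 2.36 s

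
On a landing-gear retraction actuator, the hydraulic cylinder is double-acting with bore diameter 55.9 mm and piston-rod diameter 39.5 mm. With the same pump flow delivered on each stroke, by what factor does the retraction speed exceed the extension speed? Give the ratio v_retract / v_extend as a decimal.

v_ret/v_ext ≈ 2.00

Cap-side area A_cap = π/4 × (55.9 mm)² = 2454 mm^2
Rod-side annular area A_ann = π/4 × (55.9² − 39.5²) = 1229 mm^2
For equal Q, v ∝ 1/A, so v_ret/v_ext = A_cap/A_ann.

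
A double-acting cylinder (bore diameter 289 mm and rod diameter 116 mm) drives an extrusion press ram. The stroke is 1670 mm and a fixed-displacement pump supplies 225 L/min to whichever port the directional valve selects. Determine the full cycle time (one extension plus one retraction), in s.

t ≈ 53.7 s

Cap-side area A_cap = π/4 × (289 mm)² = 65600 mm^2
Rod-side annular area A_ann = π/4 × (289² − 116²) = 55030 mm^2
t_ext = A_cap·L/Q = 29.21 s
t_ret = A_ann·L/Q = 24.51 s
t_cycle = t_ext + t_ret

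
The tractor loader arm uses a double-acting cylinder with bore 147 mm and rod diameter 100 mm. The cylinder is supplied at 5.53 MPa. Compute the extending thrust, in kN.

Cap-side area A_cap = π/4 × (147 mm)² = 16970 mm^2
F = P × A_cap = 5.53 MPa × A_cap

F ≈ 93.9 kN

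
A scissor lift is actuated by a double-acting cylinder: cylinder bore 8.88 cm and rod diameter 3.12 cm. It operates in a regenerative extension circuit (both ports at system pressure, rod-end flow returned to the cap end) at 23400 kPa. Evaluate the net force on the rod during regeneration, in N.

With equal pressure on both faces, forces on the annular region cancel; the net push is pressure × rod cross-section.
Rod cross-section A_rod = π/4 × (3.12 cm)² = 7.645 cm^2
F = P × A_rod

F ≈ 17900 N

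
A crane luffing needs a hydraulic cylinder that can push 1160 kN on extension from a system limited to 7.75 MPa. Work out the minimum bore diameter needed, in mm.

Extension force acts on the full piston face: F = P × (π/4)D².
D = √(4F / (πP)) = √(4 × 1160 kN / (π × 7.75 MPa))

D ≈ 437 mm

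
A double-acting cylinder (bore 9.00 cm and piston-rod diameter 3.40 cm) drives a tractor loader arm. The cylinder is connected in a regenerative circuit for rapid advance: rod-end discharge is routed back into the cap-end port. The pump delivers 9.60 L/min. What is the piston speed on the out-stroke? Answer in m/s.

In regeneration the rod-end outflow joins the pump flow into the cap end, so the net volume the pump must supply per unit advance equals the rod cross-section area.
Rod cross-section A_rod = π/4 × (3.40 cm)² = 9.079 cm^2
v = Q_pump / A_rod

v ≈ 0.176 m/s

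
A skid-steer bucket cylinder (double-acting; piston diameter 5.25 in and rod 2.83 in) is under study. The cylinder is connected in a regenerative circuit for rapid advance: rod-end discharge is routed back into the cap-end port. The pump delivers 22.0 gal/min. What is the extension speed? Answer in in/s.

In regeneration the rod-end outflow joins the pump flow into the cap end, so the net volume the pump must supply per unit advance equals the rod cross-section area.
Rod cross-section A_rod = π/4 × (2.83 in)² = 6.290 in^2
v = Q_pump / A_rod

v ≈ 13.5 in/s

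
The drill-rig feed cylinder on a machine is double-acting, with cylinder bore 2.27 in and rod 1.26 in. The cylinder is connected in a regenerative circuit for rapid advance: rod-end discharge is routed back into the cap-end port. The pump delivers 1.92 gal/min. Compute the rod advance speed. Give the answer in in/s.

In regeneration the rod-end outflow joins the pump flow into the cap end, so the net volume the pump must supply per unit advance equals the rod cross-section area.
Rod cross-section A_rod = π/4 × (1.26 in)² = 1.247 in^2
v = Q_pump / A_rod

v ≈ 5.93 in/s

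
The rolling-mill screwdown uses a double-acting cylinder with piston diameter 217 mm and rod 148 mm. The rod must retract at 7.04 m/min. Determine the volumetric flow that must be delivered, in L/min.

Rod-side annular area A_ann = π/4 × (217² − 148²) = 19780 mm^2
Q = A × v

Q ≈ 139 L/min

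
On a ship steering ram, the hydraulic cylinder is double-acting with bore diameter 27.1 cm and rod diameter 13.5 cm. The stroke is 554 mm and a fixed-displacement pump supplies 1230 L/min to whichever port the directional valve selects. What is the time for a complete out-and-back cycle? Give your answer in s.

t ≈ 2.73 s

Cap-side area A_cap = π/4 × (27.1 cm)² = 576.8 cm^2
Rod-side annular area A_ann = π/4 × (27.1² − 13.5²) = 433.7 cm^2
t_ext = A_cap·L/Q = 1.559 s
t_ret = A_ann·L/Q = 1.172 s
t_cycle = t_ext + t_ret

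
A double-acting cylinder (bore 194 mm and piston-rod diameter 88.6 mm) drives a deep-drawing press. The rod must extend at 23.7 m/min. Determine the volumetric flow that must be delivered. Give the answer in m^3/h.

Cap-side area A_cap = π/4 × (194 mm)² = 29560 mm^2
Q = A × v

Q ≈ 42.0 m^3/h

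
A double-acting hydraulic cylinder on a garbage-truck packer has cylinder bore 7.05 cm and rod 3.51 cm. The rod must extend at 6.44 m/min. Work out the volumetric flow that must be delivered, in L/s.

Cap-side area A_cap = π/4 × (7.05 cm)² = 39.04 cm^2
Q = A × v

Q ≈ 0.419 L/s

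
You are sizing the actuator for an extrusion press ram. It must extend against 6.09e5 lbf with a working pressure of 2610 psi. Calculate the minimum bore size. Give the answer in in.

D ≈ 17.2 in

Extension force acts on the full piston face: F = P × (π/4)D².
D = √(4F / (πP)) = √(4 × 6.09e5 lbf / (π × 2610 psi))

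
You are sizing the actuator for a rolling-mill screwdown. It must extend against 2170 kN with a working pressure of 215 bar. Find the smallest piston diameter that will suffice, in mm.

D ≈ 358 mm

Extension force acts on the full piston face: F = P × (π/4)D².
D = √(4F / (πP)) = √(4 × 2170 kN / (π × 215 bar))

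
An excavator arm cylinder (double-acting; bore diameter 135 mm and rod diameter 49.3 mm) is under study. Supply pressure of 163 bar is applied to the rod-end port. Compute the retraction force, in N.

Rod-side annular area A_ann = π/4 × (135² − 49.3²) = 12400 mm^2
On retraction the pressure acts on the annular area (bore minus rod).
F = P × A_ann

F ≈ 2.02e5 N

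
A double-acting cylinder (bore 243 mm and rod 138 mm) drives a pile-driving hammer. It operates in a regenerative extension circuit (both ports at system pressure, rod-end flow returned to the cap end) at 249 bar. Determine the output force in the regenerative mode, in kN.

F ≈ 372 kN

With equal pressure on both faces, forces on the annular region cancel; the net push is pressure × rod cross-section.
Rod cross-section A_rod = π/4 × (138 mm)² = 14960 mm^2
F = P × A_rod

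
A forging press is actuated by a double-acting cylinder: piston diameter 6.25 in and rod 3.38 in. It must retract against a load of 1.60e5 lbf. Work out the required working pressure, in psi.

P ≈ 7370 psi

Rod-side annular area A_ann = π/4 × (6.25² − 3.38²) = 21.71 in^2
Retraction: pressure acts on the annular area.
P = F / A = 1.60e5 lbf / A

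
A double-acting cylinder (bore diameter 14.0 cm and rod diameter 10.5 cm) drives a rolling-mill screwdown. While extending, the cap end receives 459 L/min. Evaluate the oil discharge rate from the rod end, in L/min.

Q_out ≈ 201 L/min

Cap-side area A_cap = π/4 × (14.0 cm)² = 153.9 cm^2
Rod-side annular area A_ann = π/4 × (14.0² − 10.5²) = 67.35 cm^2
Piston speed v = Q_in/A_cap; rod-end outflow Q_out = v × A_ann = Q_in × A_ann/A_cap.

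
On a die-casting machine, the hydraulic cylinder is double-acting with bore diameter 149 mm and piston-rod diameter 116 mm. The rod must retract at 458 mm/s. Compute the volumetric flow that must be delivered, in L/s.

Rod-side annular area A_ann = π/4 × (149² − 116²) = 6868 mm^2
Q = A × v

Q ≈ 3.15 L/s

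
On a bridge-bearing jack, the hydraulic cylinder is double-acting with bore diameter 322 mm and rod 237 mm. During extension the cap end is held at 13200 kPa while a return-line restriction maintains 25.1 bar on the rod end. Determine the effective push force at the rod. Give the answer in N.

Cap-side area A_cap = π/4 × (322 mm)² = 81430 mm^2
Rod-side annular area A_ann = π/4 × (322² − 237²) = 37320 mm^2
Net thrust = P_cap·A_cap − P_rod·A_ann = 1.075e6 N − 93670 N

F ≈ 9.81e5 N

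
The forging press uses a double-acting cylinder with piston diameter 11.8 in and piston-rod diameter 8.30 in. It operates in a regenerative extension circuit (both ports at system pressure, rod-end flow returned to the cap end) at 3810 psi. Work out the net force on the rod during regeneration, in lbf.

With equal pressure on both faces, forces on the annular region cancel; the net push is pressure × rod cross-section.
Rod cross-section A_rod = π/4 × (8.30 in)² = 54.11 in^2
F = P × A_rod

F ≈ 2.06e5 lbf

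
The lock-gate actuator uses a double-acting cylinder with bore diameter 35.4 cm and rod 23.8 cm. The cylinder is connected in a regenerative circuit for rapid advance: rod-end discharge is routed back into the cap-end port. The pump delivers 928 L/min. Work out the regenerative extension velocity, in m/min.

In regeneration the rod-end outflow joins the pump flow into the cap end, so the net volume the pump must supply per unit advance equals the rod cross-section area.
Rod cross-section A_rod = π/4 × (23.8 cm)² = 444.9 cm^2
v = Q_pump / A_rod

v ≈ 20.9 m/min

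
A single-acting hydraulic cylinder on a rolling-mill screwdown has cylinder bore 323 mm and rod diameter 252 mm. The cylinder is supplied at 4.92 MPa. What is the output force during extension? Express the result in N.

Cap-side area A_cap = π/4 × (323 mm)² = 81940 mm^2
F = P × A_cap = 4.92 MPa × A_cap

F ≈ 4.03e5 N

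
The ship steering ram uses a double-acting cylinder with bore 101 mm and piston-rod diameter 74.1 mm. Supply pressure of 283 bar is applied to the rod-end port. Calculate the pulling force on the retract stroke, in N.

Rod-side annular area A_ann = π/4 × (101² − 74.1²) = 3699 mm^2
On retraction the pressure acts on the annular area (bore minus rod).
F = P × A_ann

F ≈ 1.05e5 N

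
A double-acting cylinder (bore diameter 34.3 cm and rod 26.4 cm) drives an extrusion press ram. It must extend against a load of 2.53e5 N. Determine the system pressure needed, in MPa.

P ≈ 2.74 MPa

Cap-side area A_cap = π/4 × (34.3 cm)² = 924.0 cm^2
P = F / A = 2.53e5 N / A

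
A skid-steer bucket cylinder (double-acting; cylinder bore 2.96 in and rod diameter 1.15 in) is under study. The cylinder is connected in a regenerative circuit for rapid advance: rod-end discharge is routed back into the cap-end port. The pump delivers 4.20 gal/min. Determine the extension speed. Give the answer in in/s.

v ≈ 15.6 in/s

In regeneration the rod-end outflow joins the pump flow into the cap end, so the net volume the pump must supply per unit advance equals the rod cross-section area.
Rod cross-section A_rod = π/4 × (1.15 in)² = 1.039 in^2
v = Q_pump / A_rod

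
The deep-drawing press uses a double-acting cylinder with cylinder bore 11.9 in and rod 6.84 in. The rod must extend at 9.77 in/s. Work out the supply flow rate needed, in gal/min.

Cap-side area A_cap = π/4 × (11.9 in)² = 111.2 in^2
Q = A × v

Q ≈ 282 gal/min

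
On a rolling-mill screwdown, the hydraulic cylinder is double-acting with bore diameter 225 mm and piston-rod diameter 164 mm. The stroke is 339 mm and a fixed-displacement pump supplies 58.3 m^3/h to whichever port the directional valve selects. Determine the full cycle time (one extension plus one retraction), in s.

t ≈ 1.22 s

Cap-side area A_cap = π/4 × (225 mm)² = 39760 mm^2
Rod-side annular area A_ann = π/4 × (225² − 164²) = 18640 mm^2
t_ext = A_cap·L/Q = 0.8323 s
t_ret = A_ann·L/Q = 0.3901 s
t_cycle = t_ext + t_ret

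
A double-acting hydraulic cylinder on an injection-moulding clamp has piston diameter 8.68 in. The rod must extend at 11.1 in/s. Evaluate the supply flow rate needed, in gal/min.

Cap-side area A_cap = π/4 × (8.68 in)² = 59.17 in^2
Q = A × v

Q ≈ 171 gal/min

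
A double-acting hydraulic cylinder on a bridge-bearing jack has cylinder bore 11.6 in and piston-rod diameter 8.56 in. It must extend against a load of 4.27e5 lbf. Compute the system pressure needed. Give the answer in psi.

Cap-side area A_cap = π/4 × (11.6 in)² = 105.7 in^2
P = F / A = 4.27e5 lbf / A

P ≈ 4040 psi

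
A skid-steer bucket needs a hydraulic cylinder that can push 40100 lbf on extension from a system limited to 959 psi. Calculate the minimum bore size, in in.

Extension force acts on the full piston face: F = P × (π/4)D².
D = √(4F / (πP)) = √(4 × 40100 lbf / (π × 959 psi))

D ≈ 7.30 in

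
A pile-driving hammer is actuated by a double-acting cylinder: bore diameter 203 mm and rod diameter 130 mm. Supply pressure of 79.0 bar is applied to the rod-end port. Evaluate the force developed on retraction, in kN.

Rod-side annular area A_ann = π/4 × (203² − 130²) = 19090 mm^2
On retraction the pressure acts on the annular area (bore minus rod).
F = P × A_ann

F ≈ 151 kN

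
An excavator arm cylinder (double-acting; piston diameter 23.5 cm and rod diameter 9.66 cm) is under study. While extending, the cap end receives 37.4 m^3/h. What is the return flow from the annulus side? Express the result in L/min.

Cap-side area A_cap = π/4 × (23.5 cm)² = 433.7 cm^2
Rod-side annular area A_ann = π/4 × (23.5² − 9.66²) = 360.4 cm^2
Piston speed v = Q_in/A_cap; rod-end outflow Q_out = v × A_ann = Q_in × A_ann/A_cap.

Q_out ≈ 518 L/min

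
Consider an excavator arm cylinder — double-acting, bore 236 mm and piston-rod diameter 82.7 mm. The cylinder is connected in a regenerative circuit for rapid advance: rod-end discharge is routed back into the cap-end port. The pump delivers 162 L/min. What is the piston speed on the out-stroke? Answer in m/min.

v ≈ 30.2 m/min

In regeneration the rod-end outflow joins the pump flow into the cap end, so the net volume the pump must supply per unit advance equals the rod cross-section area.
Rod cross-section A_rod = π/4 × (82.7 mm)² = 5372 mm^2
v = Q_pump / A_rod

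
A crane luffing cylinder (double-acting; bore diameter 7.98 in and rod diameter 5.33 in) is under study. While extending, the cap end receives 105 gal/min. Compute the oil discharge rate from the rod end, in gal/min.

Q_out ≈ 58.2 gal/min

Cap-side area A_cap = π/4 × (7.98 in)² = 50.01 in^2
Rod-side annular area A_ann = π/4 × (7.98² − 5.33²) = 27.70 in^2
Piston speed v = Q_in/A_cap; rod-end outflow Q_out = v × A_ann = Q_in × A_ann/A_cap.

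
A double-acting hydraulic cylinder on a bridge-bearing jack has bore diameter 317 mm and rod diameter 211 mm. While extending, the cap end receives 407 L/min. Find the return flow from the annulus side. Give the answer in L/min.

Q_out ≈ 227 L/min

Cap-side area A_cap = π/4 × (317 mm)² = 78920 mm^2
Rod-side annular area A_ann = π/4 × (317² − 211²) = 43960 mm^2
Piston speed v = Q_in/A_cap; rod-end outflow Q_out = v × A_ann = Q_in × A_ann/A_cap.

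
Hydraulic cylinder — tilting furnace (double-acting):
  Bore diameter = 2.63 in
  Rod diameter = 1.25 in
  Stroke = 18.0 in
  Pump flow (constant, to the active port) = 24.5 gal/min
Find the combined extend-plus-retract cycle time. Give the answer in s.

Cap-side area A_cap = π/4 × (2.63 in)² = 5.433 in^2
Rod-side annular area A_ann = π/4 × (2.63² − 1.25²) = 4.205 in^2
t_ext = A_cap·L/Q = 1.037 s
t_ret = A_ann·L/Q = 0.8025 s
t_cycle = t_ext + t_ret

t ≈ 1.84 s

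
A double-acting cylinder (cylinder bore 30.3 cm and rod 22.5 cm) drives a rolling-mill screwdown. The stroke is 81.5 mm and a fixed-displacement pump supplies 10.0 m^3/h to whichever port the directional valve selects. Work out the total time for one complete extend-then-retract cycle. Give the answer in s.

t ≈ 3.06 s

Cap-side area A_cap = π/4 × (30.3 cm)² = 721.1 cm^2
Rod-side annular area A_ann = π/4 × (30.3² − 22.5²) = 323.5 cm^2
t_ext = A_cap·L/Q = 2.116 s
t_ret = A_ann·L/Q = 0.9490 s
t_cycle = t_ext + t_ret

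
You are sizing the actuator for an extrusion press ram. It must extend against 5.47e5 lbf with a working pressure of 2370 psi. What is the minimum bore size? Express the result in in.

Extension force acts on the full piston face: F = P × (π/4)D².
D = √(4F / (πP)) = √(4 × 5.47e5 lbf / (π × 2370 psi))

D ≈ 17.1 in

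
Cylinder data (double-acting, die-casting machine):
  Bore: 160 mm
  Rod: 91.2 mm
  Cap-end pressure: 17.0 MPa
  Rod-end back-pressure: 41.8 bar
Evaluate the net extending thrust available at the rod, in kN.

Cap-side area A_cap = π/4 × (160 mm)² = 20110 mm^2
Rod-side annular area A_ann = π/4 × (160² − 91.2²) = 13570 mm^2
Net thrust = P_cap·A_cap − P_rod·A_ann = 341.8 kN − 56.74 kN

F ≈ 285 kN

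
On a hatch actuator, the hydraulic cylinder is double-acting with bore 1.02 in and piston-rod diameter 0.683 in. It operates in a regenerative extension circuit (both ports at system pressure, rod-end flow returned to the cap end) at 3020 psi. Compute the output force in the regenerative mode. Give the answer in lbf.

With equal pressure on both faces, forces on the annular region cancel; the net push is pressure × rod cross-section.
Rod cross-section A_rod = π/4 × (0.683 in)² = 0.3664 in^2
F = P × A_rod

F ≈ 1110 lbf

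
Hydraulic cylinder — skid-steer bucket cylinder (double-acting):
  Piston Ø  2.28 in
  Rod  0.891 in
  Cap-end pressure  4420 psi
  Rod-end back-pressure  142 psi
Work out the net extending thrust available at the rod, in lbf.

F ≈ 17600 lbf

Cap-side area A_cap = π/4 × (2.28 in)² = 4.083 in^2
Rod-side annular area A_ann = π/4 × (2.28² − 0.891²) = 3.459 in^2
Net thrust = P_cap·A_cap − P_rod·A_ann = 18050 lbf − 491.2 lbf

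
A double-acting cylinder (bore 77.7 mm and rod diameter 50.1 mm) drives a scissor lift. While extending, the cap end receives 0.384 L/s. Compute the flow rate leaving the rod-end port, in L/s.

Cap-side area A_cap = π/4 × (77.7 mm)² = 4742 mm^2
Rod-side annular area A_ann = π/4 × (77.7² − 50.1²) = 2770 mm^2
Piston speed v = Q_in/A_cap; rod-end outflow Q_out = v × A_ann = Q_in × A_ann/A_cap.

Q_out ≈ 0.224 L/s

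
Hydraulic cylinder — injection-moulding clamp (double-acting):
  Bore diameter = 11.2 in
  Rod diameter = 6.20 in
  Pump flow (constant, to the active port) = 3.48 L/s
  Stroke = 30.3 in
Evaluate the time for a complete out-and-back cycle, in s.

Cap-side area A_cap = π/4 × (11.2 in)² = 98.52 in^2
Rod-side annular area A_ann = π/4 × (11.2² − 6.20²) = 68.33 in^2
t_ext = A_cap·L/Q = 14.06 s
t_ret = A_ann·L/Q = 9.749 s
t_cycle = t_ext + t_ret

t ≈ 23.8 s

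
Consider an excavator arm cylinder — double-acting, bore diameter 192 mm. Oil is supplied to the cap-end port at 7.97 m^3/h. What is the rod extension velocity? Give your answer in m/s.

Cap-side area A_cap = π/4 × (192 mm)² = 28950 mm^2
v = Q / A

v ≈ 0.0765 m/s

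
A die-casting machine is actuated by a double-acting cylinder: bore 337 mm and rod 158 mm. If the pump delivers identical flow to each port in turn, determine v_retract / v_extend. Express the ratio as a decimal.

Cap-side area A_cap = π/4 × (337 mm)² = 89200 mm^2
Rod-side annular area A_ann = π/4 × (337² − 158²) = 69590 mm^2
For equal Q, v ∝ 1/A, so v_ret/v_ext = A_cap/A_ann.

v_ret/v_ext ≈ 1.28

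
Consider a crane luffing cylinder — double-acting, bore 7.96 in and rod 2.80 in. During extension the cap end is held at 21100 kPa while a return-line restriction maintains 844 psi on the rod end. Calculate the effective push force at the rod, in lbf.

Cap-side area A_cap = π/4 × (7.96 in)² = 49.76 in^2
Rod-side annular area A_ann = π/4 × (7.96² − 2.80²) = 43.61 in^2
Net thrust = P_cap·A_cap − P_rod·A_ann = 1.523e5 lbf − 36800 lbf

F ≈ 1.15e5 lbf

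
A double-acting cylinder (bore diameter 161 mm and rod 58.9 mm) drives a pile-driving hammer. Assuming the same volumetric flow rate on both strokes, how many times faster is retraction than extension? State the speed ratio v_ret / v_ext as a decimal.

v_ret/v_ext ≈ 1.15

Cap-side area A_cap = π/4 × (161 mm)² = 20360 mm^2
Rod-side annular area A_ann = π/4 × (161² − 58.9²) = 17630 mm^2
For equal Q, v ∝ 1/A, so v_ret/v_ext = A_cap/A_ann.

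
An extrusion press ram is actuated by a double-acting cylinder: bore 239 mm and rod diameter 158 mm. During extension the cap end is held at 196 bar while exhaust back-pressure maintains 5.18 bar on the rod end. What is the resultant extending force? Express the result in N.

F ≈ 8.66e5 N

Cap-side area A_cap = π/4 × (239 mm)² = 44860 mm^2
Rod-side annular area A_ann = π/4 × (239² − 158²) = 25260 mm^2
Net thrust = P_cap·A_cap − P_rod·A_ann = 8.793e5 N − 13080 N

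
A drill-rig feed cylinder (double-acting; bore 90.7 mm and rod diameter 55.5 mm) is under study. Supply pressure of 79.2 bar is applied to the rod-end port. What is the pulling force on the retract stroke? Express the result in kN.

F ≈ 32.0 kN

Rod-side annular area A_ann = π/4 × (90.7² − 55.5²) = 4042 mm^2
On retraction the pressure acts on the annular area (bore minus rod).
F = P × A_ann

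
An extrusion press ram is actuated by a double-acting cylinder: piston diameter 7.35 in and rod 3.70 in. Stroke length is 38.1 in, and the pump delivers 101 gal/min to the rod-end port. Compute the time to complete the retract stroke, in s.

Rod-side annular area A_ann = π/4 × (7.35² − 3.70²) = 31.68 in^2
Swept volume V = A × L; t = V / Q = A·L / Q

t ≈ 3.10 s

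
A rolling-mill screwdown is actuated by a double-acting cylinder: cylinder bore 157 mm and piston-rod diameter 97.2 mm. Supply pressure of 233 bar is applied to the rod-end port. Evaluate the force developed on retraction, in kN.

Rod-side annular area A_ann = π/4 × (157² − 97.2²) = 11940 mm^2
On retraction the pressure acts on the annular area (bore minus rod).
F = P × A_ann

F ≈ 278 kN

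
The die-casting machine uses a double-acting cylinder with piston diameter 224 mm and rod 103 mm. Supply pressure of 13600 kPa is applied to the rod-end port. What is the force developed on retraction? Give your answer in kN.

Rod-side annular area A_ann = π/4 × (224² − 103²) = 31080 mm^2
On retraction the pressure acts on the annular area (bore minus rod).
F = P × A_ann

F ≈ 423 kN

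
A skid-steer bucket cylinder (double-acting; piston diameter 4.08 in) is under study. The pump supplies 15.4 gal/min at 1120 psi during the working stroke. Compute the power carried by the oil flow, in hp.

W ≈ 10.1 hp

Hydraulic power = P × Q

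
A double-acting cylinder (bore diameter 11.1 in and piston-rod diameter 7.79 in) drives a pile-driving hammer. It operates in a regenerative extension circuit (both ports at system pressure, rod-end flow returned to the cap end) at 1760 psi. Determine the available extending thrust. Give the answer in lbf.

With equal pressure on both faces, forces on the annular region cancel; the net push is pressure × rod cross-section.
Rod cross-section A_rod = π/4 × (7.79 in)² = 47.66 in^2
F = P × A_rod

F ≈ 83900 lbf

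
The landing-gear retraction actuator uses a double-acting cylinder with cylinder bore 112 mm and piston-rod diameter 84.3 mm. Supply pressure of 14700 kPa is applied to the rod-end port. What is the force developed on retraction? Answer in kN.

F ≈ 62.8 kN

Rod-side annular area A_ann = π/4 × (112² − 84.3²) = 4271 mm^2
On retraction the pressure acts on the annular area (bore minus rod).
F = P × A_ann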